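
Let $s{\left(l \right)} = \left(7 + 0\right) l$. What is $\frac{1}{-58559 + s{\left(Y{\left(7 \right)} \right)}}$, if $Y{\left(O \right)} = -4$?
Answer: $- \frac{1}{58587} \approx -1.7069 \cdot 10^{-5}$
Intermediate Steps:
$s{\left(l \right)} = 7 l$
$\frac{1}{-58559 + s{\left(Y{\left(7 \right)} \right)}} = \frac{1}{-58559 + 7 \left(-4\right)} = \frac{1}{-58559 - 28} = \frac{1}{-58587} = - \frac{1}{58587}$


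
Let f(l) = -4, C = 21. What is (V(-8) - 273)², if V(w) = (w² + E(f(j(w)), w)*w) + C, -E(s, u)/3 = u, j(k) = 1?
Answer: 144400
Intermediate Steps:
E(s, u) = -3*u
V(w) = 21 - 2*w² (V(w) = (w² + (-3*w)*w) + 21 = (w² - 3*w²) + 21 = -2*w² + 21 = 21 - 2*w²)
(V(-8) - 273)² = ((21 - 2*(-8)²) - 273)² = ((21 - 2*64) - 273)² = ((21 - 128) - 273)² = (-107 - 273)² = (-380)² = 144400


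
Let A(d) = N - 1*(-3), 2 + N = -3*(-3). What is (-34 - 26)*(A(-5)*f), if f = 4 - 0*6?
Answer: -2400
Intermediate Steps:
N = 7 (N = -2 - 3*(-3) = -2 + 9 = 7)
f = 4 (f = 4 - 1*0 = 4 + 0 = 4)
A(d) = 10 (A(d) = 7 - 1*(-3) = 7 + 3 = 10)
(-34 - 26)*(A(-5)*f) = (-34 - 26)*(10*4) = -60*40 = -2400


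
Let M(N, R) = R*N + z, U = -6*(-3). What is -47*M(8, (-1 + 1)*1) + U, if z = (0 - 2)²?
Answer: -170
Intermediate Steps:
U = 18
z = 4 (z = (-2)² = 4)
M(N, R) = 4 + N*R (M(N, R) = R*N + 4 = N*R + 4 = 4 + N*R)
-47*M(8, (-1 + 1)*1) + U = -47*(4 + 8*((-1 + 1)*1)) + 18 = -47*(4 + 8*(0*1)) + 18 = -47*(4 + 8*0) + 18 = -47*(4 + 0) + 18 = -47*4 + 18 = -188 + 18 = -170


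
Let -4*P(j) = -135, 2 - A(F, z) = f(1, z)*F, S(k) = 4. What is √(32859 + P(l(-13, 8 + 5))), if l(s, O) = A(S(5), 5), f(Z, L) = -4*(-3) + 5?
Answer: 3*√14619/2 ≈ 181.36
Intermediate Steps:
f(Z, L) = 17 (f(Z, L) = 12 + 5 = 17)
A(F, z) = 2 - 17*F
l(s, O) = -66 (l(s, O) = 2 - 17*4 = 2 - 68 = -66)
P(j) = 135/4 (P(j) = -¼*(-135) = 135/4)
√(32859 + P(l(-13, 8 + 5))) = √(32859 + 135/4) = √(131571/4) = 3*√14619/2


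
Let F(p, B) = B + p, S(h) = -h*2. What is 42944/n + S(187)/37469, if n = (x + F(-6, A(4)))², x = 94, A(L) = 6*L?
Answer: 25068395/7343924 ≈ 3.4135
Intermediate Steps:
S(h) = -2*h
n = 12544 (n = (94 + (6*4 - 6))² = (94 + (24 - 6))² = (94 + 18)² = 112² = 12544)
42944/n + S(187)/37469 = 42944/12544 - 2*187/37469 = 42944*(1/12544) - 374*1/37469 = 671/196 - 374/37469 = 25068395/7343924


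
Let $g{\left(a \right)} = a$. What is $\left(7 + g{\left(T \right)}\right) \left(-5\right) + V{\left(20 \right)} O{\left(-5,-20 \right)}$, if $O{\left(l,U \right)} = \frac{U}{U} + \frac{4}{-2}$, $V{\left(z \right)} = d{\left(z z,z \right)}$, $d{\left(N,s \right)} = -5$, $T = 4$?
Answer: $-50$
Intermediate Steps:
$V{\left(z \right)} = -5$
$O{\left(l,U \right)} = -1$ ($O{\left(l,U \right)} = 1 + 4 \left(- \frac{1}{2}\right) = 1 - 2 = -1$)
$\left(7 + g{\left(T \right)}\right) \left(-5\right) + V{\left(20 \right)} O{\left(-5,-20 \right)} = \left(7 + 4\right) \left(-5\right) - -5 = 11 \left(-5\right) + 5 = -55 + 5 = -50$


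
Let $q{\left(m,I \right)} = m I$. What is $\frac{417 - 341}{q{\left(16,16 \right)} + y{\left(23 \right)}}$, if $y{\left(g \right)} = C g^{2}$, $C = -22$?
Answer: $- \frac{38}{5691} \approx -0.0066772$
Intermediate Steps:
$q{\left(m,I \right)} = I m$
$y{\left(g \right)} = - 22 g^{2}$
$\frac{417 - 341}{q{\left(16,16 \right)} + y{\left(23 \right)}} = \frac{417 - 341}{16 \cdot 16 - 22 \cdot 23^{2}} = \frac{76}{256 - 11638} = \frac{76}{-11382} = 76 \left(- \frac{1}{11382}\right) = - \frac{38}{5691}$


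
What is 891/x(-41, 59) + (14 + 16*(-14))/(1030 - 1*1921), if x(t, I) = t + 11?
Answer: -87509/2970 ≈ -29.464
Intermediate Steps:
x(t, I) = 11 + t
891/x(-41, 59) + (14 + 16*(-14))/(1030 - 1*1921) = 891/(11 - 41) + (14 + 16*(-14))/(1030 - 1*1921) = 891/(-30) + (14 - 224)/(1030 - 1921) = 891*(-1/30) - 210/(-891) = -297/10 - 210*(-1/891) = -297/10 + 70/297 = -87509/2970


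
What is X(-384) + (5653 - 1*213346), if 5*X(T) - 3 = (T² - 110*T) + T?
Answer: -169830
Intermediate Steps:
X(T) = ⅗ - 109*T/5 + T²/5 (X(T) = ⅗ + ((T² - 110*T) + T)/5 = ⅗ + (T² - 109*T)/5 = ⅗ + (-109*T/5 + T²/5) = ⅗ - 109*T/5 + T²/5)
X(-384) + (5653 - 1*213346) = (⅗ - 109/5*(-384) + (⅕)*(-384)²) + (5653 - 1*213346) = (⅗ + 41856/5 + (⅕)*147456) + (5653 - 213346) = (⅗ + 41856/5 + 147456/5) - 207693 = 37863 - 207693 = -169830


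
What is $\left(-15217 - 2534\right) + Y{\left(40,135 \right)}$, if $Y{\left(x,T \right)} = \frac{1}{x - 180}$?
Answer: $- \frac{2485141}{140} \approx -17751.0$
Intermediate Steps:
$Y{\left(x,T \right)} = \frac{1}{-180 + x}$
$\left(-15217 - 2534\right) + Y{\left(40,135 \right)} = \left(-15217 - 2534\right) + \frac{1}{-180 + 40} = \left(-15217 - 2534\right) + \frac{1}{-140} = \left(-15217 - 2534\right) - \frac{1}{140} = -17751 - \frac{1}{140} = - \frac{2485141}{140}$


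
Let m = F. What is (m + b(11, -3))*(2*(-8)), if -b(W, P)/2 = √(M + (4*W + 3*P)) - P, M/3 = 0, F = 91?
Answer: -1360 + 32*√35 ≈ -1170.7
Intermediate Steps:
m = 91
M = 0 (M = 3*0 = 0)
b(W, P) = -2*√(3*P + 4*W) + 2*P (b(W, P) = -2*(√(0 + (4*W + 3*P)) - P) = -2*(√(0 + (3*P + 4*W)) - P) = -2*(√(3*P + 4*W) - P) = -2*√(3*P + 4*W) + 2*P)
(m + b(11, -3))*(2*(-8)) = (91 + (-2*√(3*(-3) + 4*11) + 2*(-3)))*(2*(-8)) = (91 + (-2*√(-9 + 44) - 6))*(-16) = (91 + (-2*√35 - 6))*(-16) = (91 + (-6 - 2*√35))*(-16) = (85 - 2*√35)*(-16) = -1360 + 32*√35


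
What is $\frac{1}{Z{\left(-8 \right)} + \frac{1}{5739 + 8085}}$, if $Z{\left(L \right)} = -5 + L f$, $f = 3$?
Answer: $- \frac{13824}{400895} \approx -0.034483$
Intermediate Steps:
$Z{\left(L \right)} = -5 + 3 L$ ($Z{\left(L \right)} = -5 + L 3 = -5 + 3 L$)
$\frac{1}{Z{\left(-8 \right)} + \frac{1}{5739 + 8085}} = \frac{1}{\left(-5 + 3 \left(-8\right)\right) + \frac{1}{5739 + 8085}} = \frac{1}{\left(-5 - 24\right) + \frac{1}{13824}} = \frac{1}{-29 + \frac{1}{13824}} = \frac{1}{- \frac{400895}{13824}} = - \frac{13824}{400895}$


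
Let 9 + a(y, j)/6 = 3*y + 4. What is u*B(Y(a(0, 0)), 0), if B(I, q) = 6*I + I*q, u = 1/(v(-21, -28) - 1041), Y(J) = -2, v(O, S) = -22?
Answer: 12/1063 ≈ 0.011289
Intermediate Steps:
a(y, j) = -30 + 18*y (a(y, j) = -54 + 6*(3*y + 4) = -54 + 6*(4 + 3*y) = -54 + (24 + 18*y) = -30 + 18*y)
u = -1/1063 (u = 1/(-22 - 1041) = 1/(-1063) = -1/1063 ≈ -0.00094073)
u*B(Y(a(0, 0)), 0) = -(-2)*(6 + 0)/1063 = -(-2)*6/1063 = -1/1063*(-12) = 12/1063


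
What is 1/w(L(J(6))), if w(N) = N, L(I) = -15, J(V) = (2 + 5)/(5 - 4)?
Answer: -1/15 ≈ -0.066667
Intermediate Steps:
J(V) = 7 (J(V) = 7/1 = 7*1 = 7)
1/w(L(J(6))) = 1/(-15) = -1/15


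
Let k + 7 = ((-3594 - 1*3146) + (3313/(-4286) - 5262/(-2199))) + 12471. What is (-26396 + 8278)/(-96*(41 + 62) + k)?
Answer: 56920197284/13076691417 ≈ 4.3528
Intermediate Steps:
k = 17987825127/3141638 (k = -7 + (((-3594 - 1*3146) + (3313/(-4286) - 5262/(-2199))) + 12471) = -7 + (((-3594 - 3146) + (3313*(-1/4286) - 5262*(-1/2199))) + 12471) = -7 + ((-6740 + (-3313/4286 + 1754/733)) + 12471) = -7 + ((-6740 + 5089215/3141638) + 12471) = -7 + (-21169550905/3141638 + 12471) = -7 + 18009816593/3141638 = 17987825127/3141638 ≈ 5725.6)
(-26396 + 8278)/(-96*(41 + 62) + k) = (-26396 + 8278)/(-96*(41 + 62) + 17987825127/3141638) = -18118/(-96*103 + 17987825127/3141638) = -18118/(-9888 + 17987825127/3141638) = -18118/(-13076691417/3141638) = -18118*(-3141638/13076691417) = 56920197284/13076691417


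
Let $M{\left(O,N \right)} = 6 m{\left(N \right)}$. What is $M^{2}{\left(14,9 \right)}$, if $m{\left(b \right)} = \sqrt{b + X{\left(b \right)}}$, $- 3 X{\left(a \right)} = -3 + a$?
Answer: $252$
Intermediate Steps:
$X{\left(a \right)} = 1 - \frac{a}{3}$ ($X{\left(a \right)} = - \frac{-3 + a}{3} = 1 - \frac{a}{3}$)
$m{\left(b \right)} = \sqrt{1 + \frac{2 b}{3}}$ ($m{\left(b \right)} = \sqrt{b - \left(-1 + \frac{b}{3}\right)} = \sqrt{1 + \frac{2 b}{3}}$)
$M{\left(O,N \right)} = 2 \sqrt{9 + 6 N}$ ($M{\left(O,N \right)} = 6 \frac{\sqrt{9 + 6 N}}{3} = 2 \sqrt{9 + 6 N}$)
$M^{2}{\left(14,9 \right)} = \left(2 \sqrt{9 + 6 \cdot 9}\right)^{2} = \left(2 \sqrt{9 + 54}\right)^{2} = \left(2 \sqrt{63}\right)^{2} = \left(2 \cdot 3 \sqrt{7}\right)^{2} = \left(6 \sqrt{7}\right)^{2} = 252$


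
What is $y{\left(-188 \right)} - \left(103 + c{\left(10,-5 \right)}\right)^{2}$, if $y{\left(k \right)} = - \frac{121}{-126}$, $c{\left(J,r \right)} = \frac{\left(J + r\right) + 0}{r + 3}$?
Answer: $- \frac{2545021}{252} \approx -10099.0$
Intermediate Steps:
$c{\left(J,r \right)} = \frac{J + r}{3 + r}$
$y{\left(k \right)} = \frac{121}{126}$ ($y{\left(k \right)} = \left(-121\right) \left(- \frac{1}{126}\right) = \frac{121}{126}$)
$y{\left(-188 \right)} - \left(103 + c{\left(10,-5 \right)}\right)^{2} = \frac{121}{126} - \left(103 + \frac{10 - 5}{3 - 5}\right)^{2} = \frac{121}{126} - \left(103 + \frac{1}{-2} \cdot 5\right)^{2} = \frac{121}{126} - \left(103 - \frac{5}{2}\right)^{2} = \frac{121}{126} - \left(\frac{201}{2}\right)^{2} = \frac{121}{126} - \frac{40401}{4} = - \frac{2545021}{252}$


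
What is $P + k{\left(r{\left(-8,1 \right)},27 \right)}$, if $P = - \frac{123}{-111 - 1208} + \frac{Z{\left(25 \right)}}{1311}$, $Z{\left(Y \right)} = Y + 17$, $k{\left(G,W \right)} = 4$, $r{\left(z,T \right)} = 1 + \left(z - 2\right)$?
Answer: $\frac{2377829}{576403} \approx 4.1253$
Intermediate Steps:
$r{\left(z,T \right)} = -1 + z$ ($r{\left(z,T \right)} = 1 + \left(-2 + z\right) = -1 + z$)
$Z{\left(Y \right)} = 17 + Y$
$P = \frac{72217}{576403}$ ($P = - \frac{123}{-111 - 1208} + \frac{17 + 25}{1311} = - \frac{123}{-111 - 1208} + 42 \cdot \frac{1}{1311} = - \frac{123}{-1319} + \frac{14}{437} = \left(-123\right) \left(- \frac{1}{1319}\right) + \frac{14}{437} = \frac{123}{1319} + \frac{14}{437} = \frac{72217}{576403} \approx 0.12529$)
$P + k{\left(r{\left(-8,1 \right)},27 \right)} = \frac{72217}{576403} + 4 = \frac{2377829}{576403}$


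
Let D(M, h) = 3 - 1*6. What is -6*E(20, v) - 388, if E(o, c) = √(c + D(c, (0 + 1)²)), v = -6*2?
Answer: -388 - 6*I*√15 ≈ -388.0 - 23.238*I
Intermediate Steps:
v = -12
D(M, h) = -3 (D(M, h) = 3 - 6 = -3)
E(o, c) = √(-3 + c) (E(o, c) = √(c - 3) = √(-3 + c))
-6*E(20, v) - 388 = -6*√(-3 - 12) - 388 = -6*I*√15 - 388 = -388 - 6*I*√15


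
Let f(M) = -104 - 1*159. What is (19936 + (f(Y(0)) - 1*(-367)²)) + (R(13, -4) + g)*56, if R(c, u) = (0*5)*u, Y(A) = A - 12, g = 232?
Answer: -102024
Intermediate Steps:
Y(A) = -12 + A
f(M) = -263 (f(M) = -104 - 159 = -263)
R(c, u) = 0 (R(c, u) = 0*u = 0)
(19936 + (f(Y(0)) - 1*(-367)²)) + (R(13, -4) + g)*56 = (19936 + (-263 - 1*(-367)²)) + (0 + 232)*56 = (19936 + (-263 - 1*134689)) + 232*56 = (19936 + (-263 - 134689)) + 12992 = (19936 - 134952) + 12992 = -115016 + 12992 = -102024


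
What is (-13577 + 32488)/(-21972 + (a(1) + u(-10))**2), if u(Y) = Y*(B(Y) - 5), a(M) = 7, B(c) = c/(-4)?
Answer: -18911/20948 ≈ -0.90276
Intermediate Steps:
B(c) = -c/4 (B(c) = c*(-1/4) = -c/4)
u(Y) = Y*(-5 - Y/4) (u(Y) = Y*(-Y/4 - 5) = Y*(-5 - Y/4))
(-13577 + 32488)/(-21972 + (a(1) + u(-10))**2) = (-13577 + 32488)/(-21972 + (7 - 1/4*(-10)*(20 - 10))**2) = 18911/(-21972 + (7 - 1/4*(-10)*10)**2) = 18911/(-21972 + (7 + 25)**2) = 18911/(-21972 + 32**2) = 18911/(-21972 + 1024) = 18911/(-20948) = 18911*(-1/20948) = -18911/20948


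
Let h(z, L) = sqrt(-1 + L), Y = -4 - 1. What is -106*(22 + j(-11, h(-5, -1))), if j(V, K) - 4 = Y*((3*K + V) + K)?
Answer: -8586 + 2120*I*sqrt(2) ≈ -8586.0 + 2998.1*I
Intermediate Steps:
Y = -5
j(V, K) = 4 - 20*K - 5*V (j(V, K) = 4 - 5*((3*K + V) + K) = 4 - 5*((V + 3*K) + K) = 4 - 5*(V + 4*K) = 4 + (-20*K - 5*V) = 4 - 20*K - 5*V)
-106*(22 + j(-11, h(-5, -1))) = -106*(22 + (4 - 20*sqrt(-1 - 1) - 5*(-11))) = -106*(22 + (4 - 20*I*sqrt(2) + 55)) = -106*(22 + (59 - 20*I*sqrt(2))) = -106*(81 - 20*I*sqrt(2)) = -8586 + 2120*I*sqrt(2)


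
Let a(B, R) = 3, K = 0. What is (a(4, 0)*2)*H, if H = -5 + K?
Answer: -30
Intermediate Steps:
H = -5 (H = -5 + 0 = -5)
(a(4, 0)*2)*H = (3*2)*(-5) = 6*(-5) = -30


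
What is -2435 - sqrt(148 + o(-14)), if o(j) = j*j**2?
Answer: -2435 - 2*I*sqrt(649) ≈ -2435.0 - 50.951*I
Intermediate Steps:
o(j) = j**3
-2435 - sqrt(148 + o(-14)) = -2435 - sqrt(148 + (-14)**3) = -2435 - sqrt(148 - 2744) = -2435 - sqrt(-2596) = -2435 - 2*I*sqrt(649)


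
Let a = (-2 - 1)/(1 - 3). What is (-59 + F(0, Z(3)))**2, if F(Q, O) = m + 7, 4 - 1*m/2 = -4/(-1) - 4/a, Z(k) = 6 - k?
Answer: 19600/9 ≈ 2177.8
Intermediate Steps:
a = 3/2 (a = -3/(-2) = -3*(-1/2) = 3/2 ≈ 1.5000)
m = 16/3 (m = 8 - 2*(-4/(-1) - 4/3/2) = 8 - 2*(-4*(-1) - 4*2/3) = 8 - 2*(4 - 8/3) = 8 - 2*4/3 = 8 - 8/3 = 16/3 ≈ 5.3333)
F(Q, O) = 37/3 (F(Q, O) = 16/3 + 7 = 37/3)
(-59 + F(0, Z(3)))**2 = (-59 + 37/3)**2 = (-140/3)**2 = 19600/9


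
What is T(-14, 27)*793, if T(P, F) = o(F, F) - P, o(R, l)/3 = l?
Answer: 75335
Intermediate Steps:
o(R, l) = 3*l
T(P, F) = -P + 3*F (T(P, F) = 3*F - P = -P + 3*F)
T(-14, 27)*793 = (-1*(-14) + 3*27)*793 = (14 + 81)*793 = 95*793 = 75335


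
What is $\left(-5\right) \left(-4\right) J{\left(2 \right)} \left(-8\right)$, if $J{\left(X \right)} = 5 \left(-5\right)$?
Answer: $4000$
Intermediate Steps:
$J{\left(X \right)} = -25$
$\left(-5\right) \left(-4\right) J{\left(2 \right)} \left(-8\right) = \left(-5\right) \left(-4\right) \left(-25\right) \left(-8\right) = 20 \left(-25\right) \left(-8\right) = \left(-500\right) \left(-8\right) = 4000$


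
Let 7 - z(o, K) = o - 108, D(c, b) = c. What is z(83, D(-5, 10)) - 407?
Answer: -375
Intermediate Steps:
z(o, K) = 115 - o (z(o, K) = 7 - (o - 108) = 7 - (-108 + o) = 7 + (108 - o) = 115 - o)
z(83, D(-5, 10)) - 407 = (115 - 1*83) - 407 = (115 - 83) - 407 = 32 - 407 = -375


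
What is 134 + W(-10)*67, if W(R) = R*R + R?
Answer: 6164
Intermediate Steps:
W(R) = R + R**2 (W(R) = R**2 + R = R + R**2)
134 + W(-10)*67 = 134 - 10*(1 - 10)*67 = 134 - 10*(-9)*67 = 134 + 90*67 = 134 + 6030 = 6164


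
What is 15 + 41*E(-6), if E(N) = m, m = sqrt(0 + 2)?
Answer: 15 + 41*sqrt(2) ≈ 72.983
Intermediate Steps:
m = sqrt(2) ≈ 1.4142
E(N) = sqrt(2)
15 + 41*E(-6) = 15 + 41*sqrt(2)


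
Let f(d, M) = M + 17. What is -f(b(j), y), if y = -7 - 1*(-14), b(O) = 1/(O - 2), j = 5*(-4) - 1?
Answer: -24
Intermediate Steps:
j = -21 (j = -20 - 1 = -21)
b(O) = 1/(-2 + O)
y = 7 (y = -7 + 14 = 7)
f(d, M) = 17 + M
-f(b(j), y) = -(17 + 7) = -1*24 = -24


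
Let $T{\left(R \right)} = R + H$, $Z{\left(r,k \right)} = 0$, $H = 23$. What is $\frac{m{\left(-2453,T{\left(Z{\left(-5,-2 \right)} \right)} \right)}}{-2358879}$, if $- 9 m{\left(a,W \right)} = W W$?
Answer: $\frac{529}{21229911} \approx 2.4918 \cdot 10^{-5}$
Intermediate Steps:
$T{\left(R \right)} = 23 + R$ ($T{\left(R \right)} = R + 23 = 23 + R$)
$m{\left(a,W \right)} = - \frac{W^{2}}{9}$ ($m{\left(a,W \right)} = - \frac{W W}{9} = - \frac{W^{2}}{9}$)
$\frac{m{\left(-2453,T{\left(Z{\left(-5,-2 \right)} \right)} \right)}}{-2358879} = \frac{\left(- \frac{1}{9}\right) \left(23 + 0\right)^{2}}{-2358879} = - \frac{23^{2}}{9} \left(- \frac{1}{2358879}\right) = \left(- \frac{1}{9}\right) 529 \left(- \frac{1}{2358879}\right) = \left(- \frac{529}{9}\right) \left(- \frac{1}{2358879}\right) = \frac{529}{21229911}$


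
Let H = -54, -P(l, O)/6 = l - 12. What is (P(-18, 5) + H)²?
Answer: 15876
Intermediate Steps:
P(l, O) = 72 - 6*l (P(l, O) = -6*(l - 12) = -6*(-12 + l) = 72 - 6*l)
(P(-18, 5) + H)² = ((72 - 6*(-18)) - 54)² = ((72 + 108) - 54)² = (180 - 54)² = 126² = 15876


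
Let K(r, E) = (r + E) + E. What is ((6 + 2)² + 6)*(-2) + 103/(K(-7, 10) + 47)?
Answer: -8297/60 ≈ -138.28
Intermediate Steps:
K(r, E) = r + 2*E (K(r, E) = (E + r) + E = r + 2*E)
((6 + 2)² + 6)*(-2) + 103/(K(-7, 10) + 47) = ((6 + 2)² + 6)*(-2) + 103/((-7 + 2*10) + 47) = (8² + 6)*(-2) + 103/((-7 + 20) + 47) = (64 + 6)*(-2) + 103/(13 + 47) = 70*(-2) + 103/60 = -140 + (1/60)*103 = -140 + 103/60 = -8297/60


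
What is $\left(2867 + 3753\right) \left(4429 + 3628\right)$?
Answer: $53337340$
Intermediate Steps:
$\left(2867 + 3753\right) \left(4429 + 3628\right) = 6620 \cdot 8057 = 53337340$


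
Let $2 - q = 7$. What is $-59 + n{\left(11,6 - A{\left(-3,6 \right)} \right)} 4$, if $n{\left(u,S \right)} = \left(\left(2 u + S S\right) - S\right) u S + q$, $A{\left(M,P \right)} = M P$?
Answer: $606065$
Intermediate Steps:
$q = -5$ ($q = 2 - 7 = -5$)
$n{\left(u,S \right)} = -5 + S u \left(S^{2} - S + 2 u\right)$ ($n{\left(u,S \right)} = \left(\left(2 u + S S\right) - S\right) u S - 5 = \left(\left(2 u + S^{2}\right) - S\right) u S - 5 = \left(\left(S^{2} + 2 u\right) - S\right) u S - 5 = \left(S^{2} - S + 2 u\right) u S - 5 = u \left(S^{2} - S + 2 u\right) S - 5 = S u \left(S^{2} - S + 2 u\right) - 5 = -5 + S u \left(S^{2} - S + 2 u\right)$)
$-59 + n{\left(11,6 - A{\left(-3,6 \right)} \right)} 4 = -59 + \left(-5 + 11 \left(6 - \left(-3\right) 6\right)^{3} - 11 \left(6 - \left(-3\right) 6\right)^{2} + 2 \left(6 - \left(-3\right) 6\right) 11^{2}\right) 4 = -59 + \left(-5 + 11 \left(6 - -18\right)^{3} - 11 \left(6 - -18\right)^{2} + 2 \left(6 - -18\right) 121\right) 4 = -59 + \left(-5 + 11 \left(6 + 18\right)^{3} - 11 \left(6 + 18\right)^{2} + 2 \left(6 + 18\right) 121\right) 4 = -59 + \left(-5 + 11 \cdot 24^{3} - 11 \cdot 24^{2} + 2 \cdot 24 \cdot 121\right) 4 = -59 + \left(-5 + 11 \cdot 13824 - 11 \cdot 576 + 5808\right) 4 = -59 + \left(-5 + 152064 - 6336 + 5808\right) 4 = -59 + 151531 \cdot 4 = -59 + 606124 = 606065$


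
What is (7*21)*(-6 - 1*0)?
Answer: -882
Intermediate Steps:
(7*21)*(-6 - 1*0) = 147*(-6 + 0) = 147*(-6) = -882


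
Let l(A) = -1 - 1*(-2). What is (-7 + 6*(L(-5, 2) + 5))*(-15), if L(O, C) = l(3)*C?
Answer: -525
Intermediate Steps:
l(A) = 1 (l(A) = -1 + 2 = 1)
L(O, C) = C (L(O, C) = 1*C = C)
(-7 + 6*(L(-5, 2) + 5))*(-15) = (-7 + 6*(2 + 5))*(-15) = (-7 + 6*7)*(-15) = (-7 + 42)*(-15) = 35*(-15) = -525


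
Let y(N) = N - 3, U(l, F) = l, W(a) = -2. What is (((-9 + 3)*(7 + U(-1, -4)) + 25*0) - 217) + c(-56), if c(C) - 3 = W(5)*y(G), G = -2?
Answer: -240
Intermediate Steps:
y(N) = -3 + N
c(C) = 13 (c(C) = 3 - 2*(-3 - 2) = 3 - 2*(-5) = 3 + 10 = 13)
(((-9 + 3)*(7 + U(-1, -4)) + 25*0) - 217) + c(-56) = (((-9 + 3)*(7 - 1) + 25*0) - 217) + 13 = ((-6*6 + 0) - 217) + 13 = ((-36 + 0) - 217) + 13 = (-36 - 217) + 13 = -253 + 13 = -240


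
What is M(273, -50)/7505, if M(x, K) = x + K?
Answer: 223/7505 ≈ 0.029714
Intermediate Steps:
M(x, K) = K + x
M(273, -50)/7505 = (-50 + 273)/7505 = 223*(1/7505) = 223/7505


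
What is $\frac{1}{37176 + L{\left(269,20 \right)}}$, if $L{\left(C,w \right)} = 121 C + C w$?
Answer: $\frac{1}{75105} \approx 1.3315 \cdot 10^{-5}$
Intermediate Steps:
$\frac{1}{37176 + L{\left(269,20 \right)}} = \frac{1}{37176 + 269 \left(121 + 20\right)} = \frac{1}{37176 + 269 \cdot 141} = \frac{1}{37176 + 37929} = \frac{1}{75105}$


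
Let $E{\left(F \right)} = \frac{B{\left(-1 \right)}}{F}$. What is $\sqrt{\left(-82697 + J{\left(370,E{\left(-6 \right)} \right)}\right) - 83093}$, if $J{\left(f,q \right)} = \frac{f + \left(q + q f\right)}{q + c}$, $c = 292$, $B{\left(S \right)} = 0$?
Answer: $\frac{i \sqrt{3533952630}}{146} \approx 407.17 i$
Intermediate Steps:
$E{\left(F \right)} = 0$ ($E{\left(F \right)} = \frac{0}{F} = 0$)
$J{\left(f,q \right)} = \frac{f + q + f q}{292 + q}$ ($J{\left(f,q \right)} = \frac{f + \left(q + q f\right)}{q + 292} = \frac{f + \left(q + f q\right)}{292 + q} = \frac{f + q + f q}{292 + q}$)
$\sqrt{\left(-82697 + J{\left(370,E{\left(-6 \right)} \right)}\right) - 83093} = \sqrt{\left(-82697 + \frac{370 + 0 + 370 \cdot 0}{292 + 0}\right) - 83093} = \sqrt{\left(-82697 + \frac{370 + 0 + 0}{292}\right) - 83093} = \sqrt{\left(-82697 + \frac{1}{292} \cdot 370\right) - 83093} = \sqrt{\left(-82697 + \frac{185}{146}\right) - 83093} = \sqrt{- \frac{12073577}{146} - 83093} = \sqrt{- \frac{24205155}{146}} = \frac{i \sqrt{3533952630}}{146}$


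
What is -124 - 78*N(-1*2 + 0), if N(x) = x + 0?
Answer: 32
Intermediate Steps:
N(x) = x
-124 - 78*N(-1*2 + 0) = -124 - 78*(-1*2 + 0) = -124 - 78*(-2 + 0) = -124 - 78*(-2) = -124 + 156 = 32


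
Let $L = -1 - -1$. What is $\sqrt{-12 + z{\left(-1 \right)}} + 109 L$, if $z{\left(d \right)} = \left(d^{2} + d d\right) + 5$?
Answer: $i \sqrt{5} \approx 2.2361 i$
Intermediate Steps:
$z{\left(d \right)} = 5 + 2 d^{2}$ ($z{\left(d \right)} = \left(d^{2} + d^{2}\right) + 5 = 2 d^{2} + 5 = 5 + 2 d^{2}$)
$L = 0$ ($L = -1 + 1 = 0$)
$\sqrt{-12 + z{\left(-1 \right)}} + 109 L = \sqrt{-12 + \left(5 + 2 \left(-1\right)^{2}\right)} + 109 \cdot 0 = \sqrt{-12 + \left(5 + 2 \cdot 1\right)} + 0 = \sqrt{-12 + \left(5 + 2\right)} + 0 = \sqrt{-12 + 7} + 0 = \sqrt{-5} + 0 = i \sqrt{5} + 0 = i \sqrt{5}$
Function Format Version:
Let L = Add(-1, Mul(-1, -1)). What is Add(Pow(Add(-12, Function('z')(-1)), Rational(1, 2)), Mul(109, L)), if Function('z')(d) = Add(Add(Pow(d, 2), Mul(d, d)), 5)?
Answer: Mul(I, Pow(5, Rational(1, 2))) ≈ Mul(2.2361, I)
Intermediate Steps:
Function('z')(d) = Add(5, Mul(2, Pow(d, 2))) (Function('z')(d) = Add(Add(Pow(d, 2), Pow(d, 2)), 5) = Add(Mul(2, Pow(d, 2)), 5) = Add(5, Mul(2, Pow(d, 2))))
L = 0 (L = Add(-1, 1) = 0)
Add(Pow(Add(-12, Function('z')(-1)), Rational(1, 2)), Mul(109, L)) = Add(Pow(Add(-12, Add(5, Mul(2, Pow(-1, 2)))), Rational(1, 2)), Mul(109, 0)) = Add(Pow(Add(-12, Add(5, Mul(2, 1))), Rational(1, 2)), 0) = Add(Pow(Add(-12, Add(5, 2)), Rational(1, 2)), 0) = Add(Pow(Add(-12, 7), Rational(1, 2)), 0) = Add(Pow(-5, Rational(1, 2)), 0) = Add(Mul(I, Pow(5, Rational(1, 2))), 0) = Mul(I, Pow(5, Rational(1, 2)))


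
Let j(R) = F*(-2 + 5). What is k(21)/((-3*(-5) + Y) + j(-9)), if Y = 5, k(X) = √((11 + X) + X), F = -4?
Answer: √53/8 ≈ 0.91001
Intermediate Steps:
k(X) = √(11 + 2*X)
j(R) = -12 (j(R) = -4*(-2 + 5) = -4*3 = -12)
k(21)/((-3*(-5) + Y) + j(-9)) = √(11 + 2*21)/((-3*(-5) + 5) - 12) = √(11 + 42)/((15 + 5) - 12) = √53/(20 - 12) = √53/8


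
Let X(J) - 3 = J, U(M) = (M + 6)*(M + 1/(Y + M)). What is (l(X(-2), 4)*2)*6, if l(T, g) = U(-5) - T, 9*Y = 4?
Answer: -3060/41 ≈ -74.634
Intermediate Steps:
Y = 4/9 (Y = (⅑)*4 = 4/9 ≈ 0.44444)
U(M) = (6 + M)*(M + 1/(4/9 + M)) (U(M) = (M + 6)*(M + 1/(4/9 + M)) = (6 + M)*(M + 1/(4/9 + M)))
X(J) = 3 + J
l(T, g) = -214/41 - T (l(T, g) = (54 + 9*(-5)³ + 33*(-5) + 58*(-5)²)/(4 + 9*(-5)) - T = (54 + 9*(-125) - 165 + 58*25)/(4 - 45) - T = (54 - 1125 - 165 + 1450)/(-41) - T = -1/41*214 - T = -214/41 - T)
(l(X(-2), 4)*2)*6 = ((-214/41 - (3 - 2))*2)*6 = ((-214/41 - 1*1)*2)*6 = ((-214/41 - 1)*2)*6 = -255/41*2*6 = -510/41*6 = -3060/41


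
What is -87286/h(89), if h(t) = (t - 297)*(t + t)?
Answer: 43643/18512 ≈ 2.3576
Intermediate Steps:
h(t) = 2*t*(-297 + t) (h(t) = (-297 + t)*(2*t) = 2*t*(-297 + t))
-87286/h(89) = -87286*1/(178*(-297 + 89)) = -87286/(2*89*(-208)) = -87286/(-37024) = -87286*(-1/37024) = 43643/18512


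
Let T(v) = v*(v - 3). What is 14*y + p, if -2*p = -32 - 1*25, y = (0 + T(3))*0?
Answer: 57/2 ≈ 28.500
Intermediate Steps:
T(v) = v*(-3 + v)
y = 0 (y = (0 + 3*(-3 + 3))*0 = (0 + 3*0)*0 = (0 + 0)*0 = 0*0 = 0)
p = 57/2 (p = -(-32 - 1*25)/2 = -(-32 - 25)/2 = -½*(-57) = 57/2 ≈ 28.500)
14*y + p = 14*0 + 57/2 = 0 + 57/2 = 57/2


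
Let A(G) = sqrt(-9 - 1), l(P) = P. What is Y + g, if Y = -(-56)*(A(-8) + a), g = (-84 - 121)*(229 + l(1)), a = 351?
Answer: -27494 + 56*I*sqrt(10) ≈ -27494.0 + 177.09*I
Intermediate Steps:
A(G) = I*sqrt(10) (A(G) = sqrt(-10) = I*sqrt(10))
g = -47150 (g = (-84 - 121)*(229 + 1) = -205*230 = -47150)
Y = 19656 + 56*I*sqrt(10) (Y = -(-56)*(I*sqrt(10) + 351) = -(-56)*(351 + I*sqrt(10)) = -(-19656 - 56*I*sqrt(10)) = 19656 + 56*I*sqrt(10) ≈ 19656.0 + 177.09*I)
Y + g = (19656 + 56*I*sqrt(10)) - 47150 = -27494 + 56*I*sqrt(10)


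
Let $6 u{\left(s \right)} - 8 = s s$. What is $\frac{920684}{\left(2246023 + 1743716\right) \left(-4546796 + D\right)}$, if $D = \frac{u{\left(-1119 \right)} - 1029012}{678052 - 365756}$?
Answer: $- \frac{575051860928}{11330436038640176887} \approx -5.0753 \cdot 10^{-8}$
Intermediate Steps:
$u{\left(s \right)} = \frac{4}{3} + \frac{s^{2}}{6}$ ($u{\left(s \right)} = \frac{4}{3} + \frac{s s}{6} = \frac{4}{3} + \frac{s^{2}}{6}$)
$D = - \frac{4921903}{1873776}$ ($D = \frac{\left(\frac{4}{3} + \frac{\left(-1119\right)^{2}}{6}\right) - 1029012}{678052 - 365756} = \frac{\left(\frac{4}{3} + \frac{1}{6} \cdot 1252161\right) - 1029012}{312296} = \left(\left(\frac{4}{3} + \frac{417387}{2}\right) - 1029012\right) \frac{1}{312296} = \left(\frac{1252169}{6} - 1029012\right) \frac{1}{312296} = \left(- \frac{4921903}{6}\right) \frac{1}{312296} = - \frac{4921903}{1873776} \approx -2.6267$)
$\frac{920684}{\left(2246023 + 1743716\right) \left(-4546796 + D\right)} = \frac{920684}{\left(2246023 + 1743716\right) \left(-4546796 - \frac{4921903}{1873776}\right)} = \frac{920684}{3989739 \left(- \frac{8519682143599}{1873776}\right)} = \frac{920684}{- \frac{11330436038640176887}{624592}} = 920684 \left(- \frac{624592}{11330436038640176887}\right) = - \frac{575051860928}{11330436038640176887}$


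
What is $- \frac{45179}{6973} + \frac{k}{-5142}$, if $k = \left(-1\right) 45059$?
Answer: $\frac{81885989}{35855166} \approx 2.2838$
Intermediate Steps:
$k = -45059$
$- \frac{45179}{6973} + \frac{k}{-5142} = - \frac{45179}{6973} - \frac{45059}{-5142} = \left(-45179\right) \frac{1}{6973} - - \frac{45059}{5142} = - \frac{45179}{6973} + \frac{45059}{5142} = \frac{81885989}{35855166}$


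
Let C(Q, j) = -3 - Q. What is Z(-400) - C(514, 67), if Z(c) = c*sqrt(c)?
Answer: 517 - 8000*I ≈ 517.0 - 8000.0*I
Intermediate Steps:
Z(c) = c**(3/2)
Z(-400) - C(514, 67) = (-400)**(3/2) - (-3 - 1*514) = -8000*I - (-3 - 514) = -8000*I - 1*(-517) = -8000*I + 517 = 517 - 8000*I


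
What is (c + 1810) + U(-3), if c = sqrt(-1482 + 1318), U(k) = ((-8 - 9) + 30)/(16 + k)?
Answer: 1811 + 2*I*sqrt(41) ≈ 1811.0 + 12.806*I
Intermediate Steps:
U(k) = 13/(16 + k) (U(k) = (-17 + 30)/(16 + k) = 13/(16 + k))
c = 2*I*sqrt(41) (c = sqrt(-164) = 2*I*sqrt(41) ≈ 12.806*I)
(c + 1810) + U(-3) = (2*I*sqrt(41) + 1810) + 13/(16 - 3) = (1810 + 2*I*sqrt(41)) + 13/13 = (1810 + 2*I*sqrt(41)) + 13*(1/13) = (1810 + 2*I*sqrt(41)) + 1 = 1811 + 2*I*sqrt(41)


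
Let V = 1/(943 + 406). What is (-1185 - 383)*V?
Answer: -1568/1349 ≈ -1.1623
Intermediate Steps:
V = 1/1349 ≈ 0.00074129
(-1185 - 383)*V = (-1185 - 383)*(1/1349) = -1568*1/1349 = -1568/1349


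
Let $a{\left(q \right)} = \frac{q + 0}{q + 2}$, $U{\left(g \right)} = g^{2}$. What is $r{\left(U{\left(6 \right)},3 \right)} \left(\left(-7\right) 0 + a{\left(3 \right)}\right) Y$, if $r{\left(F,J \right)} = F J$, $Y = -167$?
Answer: $- \frac{54108}{5} \approx -10822.0$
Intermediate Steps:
$a{\left(q \right)} = \frac{q}{2 + q}$
$r{\left(U{\left(6 \right)},3 \right)} \left(\left(-7\right) 0 + a{\left(3 \right)}\right) Y = 6^{2} \cdot 3 \left(\left(-7\right) 0 + \frac{3}{2 + 3}\right) \left(-167\right) = 36 \cdot 3 \left(0 + \frac{3}{5}\right) \left(-167\right) = 108 \left(0 + 3 \cdot \frac{1}{5}\right) \left(-167\right) = 108 \left(0 + \frac{3}{5}\right) \left(-167\right) = 108 \cdot \frac{3}{5} \left(-167\right) = \frac{324}{5} \left(-167\right) = - \frac{54108}{5}$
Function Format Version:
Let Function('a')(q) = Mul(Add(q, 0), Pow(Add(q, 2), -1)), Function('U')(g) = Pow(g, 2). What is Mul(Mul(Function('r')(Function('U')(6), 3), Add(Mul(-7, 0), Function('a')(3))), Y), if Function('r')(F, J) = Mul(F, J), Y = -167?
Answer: Rational(-54108, 5) ≈ -10822.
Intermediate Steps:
Function('a')(q) = Mul(q, Pow(Add(2, q), -1))
Mul(Mul(Function('r')(Function('U')(6), 3), Add(Mul(-7, 0), Function('a')(3))), Y) = Mul(Mul(Mul(Pow(6, 2), 3), Add(Mul(-7, 0), Mul(3, Pow(Add(2, 3), -1)))), -167) = Mul(Mul(Mul(36, 3), Add(0, Mul(3, Pow(5, -1)))), -167) = Mul(Mul(108, Add(0, Mul(3, Rational(1, 5)))), -167) = Mul(Mul(108, Add(0, Rational(3, 5))), -167) = Mul(Mul(108, Rational(3, 5)), -167) = Mul(Rational(324, 5), -167) = Rational(-54108, 5)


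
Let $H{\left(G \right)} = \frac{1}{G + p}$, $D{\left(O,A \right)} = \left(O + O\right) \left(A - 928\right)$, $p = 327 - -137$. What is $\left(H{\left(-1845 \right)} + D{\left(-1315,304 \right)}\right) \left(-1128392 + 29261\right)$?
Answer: $- \frac{2491055900841189}{1381} \approx -1.8038 \cdot 10^{12}$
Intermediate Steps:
$p = 464$ ($p = 327 + 137 = 464$)
$D{\left(O,A \right)} = 2 O \left(-928 + A\right)$
$H{\left(G \right)} = \frac{1}{464 + G}$ ($H{\left(G \right)} = \frac{1}{G + 464} = \frac{1}{464 + G}$)
$\left(H{\left(-1845 \right)} + D{\left(-1315,304 \right)}\right) \left(-1128392 + 29261\right) = \left(\frac{1}{464 - 1845} + 2 \left(-1315\right) \left(-928 + 304\right)\right) \left(-1128392 + 29261\right) = \left(\frac{1}{-1381} + 2 \left(-1315\right) \left(-624\right)\right) \left(-1099131\right) = \left(- \frac{1}{1381} + 1641120\right) \left(-1099131\right) = \frac{2266386719}{1381} \left(-1099131\right) = - \frac{2491055900841189}{1381}$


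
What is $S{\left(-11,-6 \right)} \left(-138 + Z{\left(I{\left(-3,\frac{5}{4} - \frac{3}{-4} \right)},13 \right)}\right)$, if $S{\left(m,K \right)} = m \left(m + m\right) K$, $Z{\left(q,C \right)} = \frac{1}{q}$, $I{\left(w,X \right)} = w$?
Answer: $200860$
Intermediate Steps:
$S{\left(m,K \right)} = 2 K m^{2}$ ($S{\left(m,K \right)} = m 2 m K = 2 m^{2} K = 2 K m^{2}$)
$S{\left(-11,-6 \right)} \left(-138 + Z{\left(I{\left(-3,\frac{5}{4} - \frac{3}{-4} \right)},13 \right)}\right) = 2 \left(-6\right) \left(-11\right)^{2} \left(-138 + \frac{1}{-3}\right) = 2 \left(-6\right) 121 \left(-138 - \frac{1}{3}\right) = \left(-1452\right) \left(- \frac{415}{3}\right) = 200860$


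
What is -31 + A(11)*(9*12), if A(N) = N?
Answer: 1157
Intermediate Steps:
-31 + A(11)*(9*12) = -31 + 11*(9*12) = -31 + 11*108 = -31 + 1188 = 1157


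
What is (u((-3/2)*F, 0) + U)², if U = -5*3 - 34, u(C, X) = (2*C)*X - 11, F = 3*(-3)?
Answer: 3600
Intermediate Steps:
F = -9
u(C, X) = -11 + 2*C*X (u(C, X) = 2*C*X - 11 = -11 + 2*C*X)
U = -49 (U = -15 - 34 = -49)
(u((-3/2)*F, 0) + U)² = ((-11 + 2*((-3/2)*(-9))*0) - 49)² = ((-11 + 2*(((½)*(-3))*(-9))*0) - 49)² = ((-11 + 2*(-3/2*(-9))*0) - 49)² = ((-11 + 2*(27/2)*0) - 49)² = ((-11 + 0) - 49)² = (-11 - 49)² = (-60)² = 3600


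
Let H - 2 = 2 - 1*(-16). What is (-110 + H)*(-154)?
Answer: 13860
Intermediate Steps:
H = 20 (H = 2 + (2 - 1*(-16)) = 2 + (2 + 16) = 2 + 18 = 20)
(-110 + H)*(-154) = (-110 + 20)*(-154) = -90*(-154) = 13860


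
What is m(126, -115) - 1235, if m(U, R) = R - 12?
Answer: -1362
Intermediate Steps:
m(U, R) = -12 + R
m(126, -115) - 1235 = (-12 - 115) - 1235 = -127 - 1235 = -1362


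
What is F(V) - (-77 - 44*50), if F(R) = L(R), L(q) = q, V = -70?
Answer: 2207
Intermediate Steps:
F(R) = R
F(V) - (-77 - 44*50) = -70 - (-77 - 44*50) = -70 - (-77 - 2200) = -70 - 1*(-2277) = -70 + 2277 = 2207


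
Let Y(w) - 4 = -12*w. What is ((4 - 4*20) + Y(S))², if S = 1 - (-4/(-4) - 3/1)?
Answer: 11664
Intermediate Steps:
S = 3 (S = 1 - (-4*(-¼) - 3*1) = 1 - (1 - 3) = 1 - 1*(-2) = 1 + 2 = 3)
Y(w) = 4 - 12*w
((4 - 4*20) + Y(S))² = ((4 - 4*20) + (4 - 12*3))² = ((4 - 80) + (4 - 36))² = (-76 - 32)² = (-108)² = 11664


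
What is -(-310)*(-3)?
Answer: -930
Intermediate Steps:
-(-310)*(-3) = -10*93 = -930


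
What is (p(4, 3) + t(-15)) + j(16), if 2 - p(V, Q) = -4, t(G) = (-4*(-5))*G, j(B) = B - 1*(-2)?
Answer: -276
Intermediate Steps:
j(B) = 2 + B (j(B) = B + 2 = 2 + B)
t(G) = 20*G
p(V, Q) = 6 (p(V, Q) = 2 - 1*(-4) = 2 + 4 = 6)
(p(4, 3) + t(-15)) + j(16) = (6 + 20*(-15)) + (2 + 16) = (6 - 300) + 18 = -294 + 18 = -276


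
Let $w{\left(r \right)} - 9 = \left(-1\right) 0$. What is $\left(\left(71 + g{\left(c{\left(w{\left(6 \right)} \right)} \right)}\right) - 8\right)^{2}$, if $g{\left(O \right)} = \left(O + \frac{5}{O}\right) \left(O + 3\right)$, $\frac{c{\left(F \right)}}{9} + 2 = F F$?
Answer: $\frac{14479337538554161}{56169} \approx 2.5778 \cdot 10^{11}$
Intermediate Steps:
$w{\left(r \right)} = 9$ ($w{\left(r \right)} = 9 - 0 = 9 + 0 = 9$)
$c{\left(F \right)} = -18 + 9 F^{2}$ ($c{\left(F \right)} = -18 + 9 F F = -18 + 9 F^{2}$)
$g{\left(O \right)} = \left(3 + O\right) \left(O + \frac{5}{O}\right)$ ($g{\left(O \right)} = \left(O + \frac{5}{O}\right) \left(3 + O\right) = \left(3 + O\right) \left(O + \frac{5}{O}\right)$)
$\left(\left(71 + g{\left(c{\left(w{\left(6 \right)} \right)} \right)}\right) - 8\right)^{2} = \left(\left(71 + \left(5 + \left(-18 + 9 \cdot 9^{2}\right)^{2} + 3 \left(-18 + 9 \cdot 9^{2}\right) + \frac{15}{-18 + 9 \cdot 9^{2}}\right)\right) - 8\right)^{2} = \left(\left(71 + \left(5 + \left(-18 + 9 \cdot 81\right)^{2} + 3 \left(-18 + 9 \cdot 81\right) + \frac{15}{-18 + 9 \cdot 81}\right)\right) - 8\right)^{2} = \left(\left(71 + \left(5 + \left(-18 + 729\right)^{2} + 3 \left(-18 + 729\right) + \frac{15}{-18 + 729}\right)\right) - 8\right)^{2} = \left(\left(71 + \left(5 + 711^{2} + 3 \cdot 711 + \frac{15}{711}\right)\right) - 8\right)^{2} = \left(\left(71 + \left(5 + 505521 + 2133 + 15 \cdot \frac{1}{711}\right)\right) - 8\right)^{2} = \left(\left(71 + \left(5 + 505521 + 2133 + \frac{5}{237}\right)\right) - 8\right)^{2} = \left(\left(71 + \frac{120315188}{237}\right) - 8\right)^{2} = \left(\frac{120332015}{237} - 8\right)^{2} = \left(\frac{120330119}{237}\right)^{2} = \frac{14479337538554161}{56169}$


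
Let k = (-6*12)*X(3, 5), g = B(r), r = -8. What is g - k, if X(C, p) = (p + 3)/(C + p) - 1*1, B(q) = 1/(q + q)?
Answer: -1/16 ≈ -0.062500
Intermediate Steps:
B(q) = 1/(2*q)
X(C, p) = -1 + (3 + p)/(C + p) (X(C, p) = (3 + p)/(C + p) - 1 = -1 + (3 + p)/(C + p))
g = -1/16 (g = (1/2)/(-8) = (1/2)*(-1/8) = -1/16 ≈ -0.062500)
k = 0 (k = (-6*12)*((3 - 1*3)/(3 + 5)) = -72*(3 - 3)/8 = -9*0 = -72*0 = 0)
g - k = -1/16 - 1*0 = -1/16 + 0 = -1/16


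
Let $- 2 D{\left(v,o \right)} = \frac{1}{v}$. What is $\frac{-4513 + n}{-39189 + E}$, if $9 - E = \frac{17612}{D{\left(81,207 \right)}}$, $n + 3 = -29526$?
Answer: $- \frac{17021}{1406982} \approx -0.012098$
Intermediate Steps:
$n = -29529$ ($n = -3 - 29526 = -29529$)
$D{\left(v,o \right)} = - \frac{1}{2 v}$
$E = 2853153$ ($E = 9 - \frac{17612}{\left(- \frac{1}{2}\right) \frac{1}{81}} = 9 - \frac{17612}{- \frac{1}{162}} = 9 - 17612 \left(-162\right) = 9 - -2853144 = 9 + 2853144 = 2853153$)
$\frac{-4513 + n}{-39189 + E} = \frac{-4513 - 29529}{-39189 + 2853153} = - \frac{34042}{2813964} = \left(-34042\right) \frac{1}{2813964} = - \frac{17021}{1406982}$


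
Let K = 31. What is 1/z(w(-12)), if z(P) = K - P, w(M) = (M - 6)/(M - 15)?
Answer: 3/91 ≈ 0.032967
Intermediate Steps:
w(M) = (-6 + M)/(-15 + M)
z(P) = 31 - P
1/z(w(-12)) = 1/(31 - (-6 - 12)/(-15 - 12)) = 1/(31 - (-18)/(-27)) = 1/(31 - (-1)*(-18)/27) = 1/(31 - 1*2/3) = 1/(31 - 2/3) = 1/(91/3) = 3/91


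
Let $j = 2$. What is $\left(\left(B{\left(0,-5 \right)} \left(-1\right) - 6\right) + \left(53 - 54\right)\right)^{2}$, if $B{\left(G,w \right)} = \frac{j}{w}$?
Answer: $\frac{1089}{25} \approx 43.56$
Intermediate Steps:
$B{\left(G,w \right)} = \frac{2}{w}$
$\left(\left(B{\left(0,-5 \right)} \left(-1\right) - 6\right) + \left(53 - 54\right)\right)^{2} = \left(\left(\frac{2}{-5} \left(-1\right) - 6\right) + \left(53 - 54\right)\right)^{2} = \left(\left(2 \left(- \frac{1}{5}\right) \left(-1\right) - 6\right) + \left(53 - 54\right)\right)^{2} = \left(\left(\left(- \frac{2}{5}\right) \left(-1\right) - 6\right) - 1\right)^{2} = \left(\left(\frac{2}{5} - 6\right) - 1\right)^{2} = \left(- \frac{28}{5} - 1\right)^{2} = \left(- \frac{33}{5}\right)^{2} = \frac{1089}{25}$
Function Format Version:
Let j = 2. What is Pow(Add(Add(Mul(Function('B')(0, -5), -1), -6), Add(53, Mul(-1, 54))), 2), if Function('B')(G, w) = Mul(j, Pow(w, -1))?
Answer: Rational(1089, 25) ≈ 43.560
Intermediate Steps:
Function('B')(G, w) = Mul(2, Pow(w, -1))
Pow(Add(Add(Mul(Function('B')(0, -5), -1), -6), Add(53, Mul(-1, 54))), 2) = Pow(Add(Add(Mul(Mul(2, Pow(-5, -1)), -1), -6), Add(53, Mul(-1, 54))), 2) = Pow(Add(Add(Mul(Mul(2, Rational(-1, 5)), -1), -6), Add(53, -54)), 2) = Pow(Add(Add(Mul(Rational(-2, 5), -1), -6), -1), 2) = Pow(Add(Add(Rational(2, 5), -6), -1), 2) = Pow(Add(Rational(-28, 5), -1), 2) = Pow(Rational(-33, 5), 2) = Rational(1089, 25)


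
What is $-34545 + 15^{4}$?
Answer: $16080$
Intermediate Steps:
$-34545 + 15^{4} = -34545 + 50625 = 16080$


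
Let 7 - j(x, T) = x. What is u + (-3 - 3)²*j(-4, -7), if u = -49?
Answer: 347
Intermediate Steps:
j(x, T) = 7 - x
u + (-3 - 3)²*j(-4, -7) = -49 + (-3 - 3)²*(7 - 1*(-4)) = -49 + (-6)²*(7 + 4) = -49 + 36*11 = -49 + 396 = 347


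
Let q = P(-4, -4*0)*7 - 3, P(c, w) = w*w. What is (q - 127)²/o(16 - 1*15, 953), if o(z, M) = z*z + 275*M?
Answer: 4225/65519 ≈ 0.064485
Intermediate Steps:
P(c, w) = w²
o(z, M) = z² + 275*M
q = -3 (q = (-4*0)²*7 - 3 = 0²*7 - 3 = 0*7 - 3 = 0 - 3 = -3)
(q - 127)²/o(16 - 1*15, 953) = (-3 - 127)²/((16 - 1*15)² + 275*953) = (-130)²/((16 - 15)² + 262075) = 16900/(1² + 262075) = 16900/(1 + 262075) = 16900/262076 = 16900*(1/262076) = 4225/65519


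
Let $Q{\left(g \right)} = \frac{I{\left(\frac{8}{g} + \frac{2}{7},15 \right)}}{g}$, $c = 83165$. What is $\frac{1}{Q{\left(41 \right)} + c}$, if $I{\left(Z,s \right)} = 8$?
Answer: $\frac{41}{3409773} \approx 1.2024 \cdot 10^{-5}$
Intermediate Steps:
$Q{\left(g \right)} = \frac{8}{g}$
$\frac{1}{Q{\left(41 \right)} + c} = \frac{1}{\frac{8}{41} + 83165} = \frac{1}{\frac{3409773}{41}} = \frac{41}{3409773}$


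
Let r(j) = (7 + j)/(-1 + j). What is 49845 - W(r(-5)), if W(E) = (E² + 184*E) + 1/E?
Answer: 449183/9 ≈ 49909.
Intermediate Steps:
r(j) = (7 + j)/(-1 + j)
W(E) = 1/E + E² + 184*E
49845 - W(r(-5)) = 49845 - (1 + ((7 - 5)/(-1 - 5))²*(184 + (7 - 5)/(-1 - 5)))/((7 - 5)/(-1 - 5)) = 49845 - (1 + (2/(-6))²*(184 + 2/(-6)))/(2/(-6)) = 49845 - (1 + (-⅙*2)²*(184 - ⅙*2))/((-⅙*2)) = 49845 - (1 + (-⅓)²*(184 - ⅓))/(-⅓) = 49845 - (-3)*(1 + (⅑)*(551/3)) = 49845 - (-3)*(1 + 551/27) = 49845 - (-3)*578/27 = 49845 - 1*(-578/9) = 49845 + 578/9 = 449183/9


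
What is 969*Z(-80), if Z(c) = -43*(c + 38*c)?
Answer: 130001040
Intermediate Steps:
Z(c) = -1677*c
969*Z(-80) = 969*(-1677*(-80)) = 969*134160 = 130001040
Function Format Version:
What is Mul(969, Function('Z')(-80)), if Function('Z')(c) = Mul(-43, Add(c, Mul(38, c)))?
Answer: 130001040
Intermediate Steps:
Function('Z')(c) = Mul(-1677, c) (Function('Z')(c) = Mul(-43, Mul(39, c)) = Mul(-1677, c))
Mul(969, Function('Z')(-80)) = Mul(969, Mul(-1677, -80)) = Mul(969, 134160) = 130001040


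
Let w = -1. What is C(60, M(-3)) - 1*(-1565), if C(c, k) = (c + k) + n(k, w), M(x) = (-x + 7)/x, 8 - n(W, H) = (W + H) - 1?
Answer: 1635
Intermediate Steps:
n(W, H) = 9 - H - W (n(W, H) = 8 - ((W + H) - 1) = 8 - ((H + W) - 1) = 8 - (-1 + H + W) = 8 + (1 - H - W) = 9 - H - W)
M(x) = (7 - x)/x
C(c, k) = 10 + c (C(c, k) = (c + k) + (9 - 1*(-1) - k) = (c + k) + (9 + 1 - k) = (c + k) + (10 - k) = 10 + c)
C(60, M(-3)) - 1*(-1565) = (10 + 60) - 1*(-1565) = 70 + 1565 = 1635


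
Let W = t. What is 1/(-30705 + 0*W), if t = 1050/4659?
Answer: -1/30705 ≈ -3.2568e-5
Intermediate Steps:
t = 350/1553 (t = 1050*(1/4659) = 350/1553 ≈ 0.22537)
W = 350/1553 ≈ 0.22537
1/(-30705 + 0*W) = 1/(-30705 + 0*(350/1553)) = 1/(-30705 + 0) = 1/(-30705) = -1/30705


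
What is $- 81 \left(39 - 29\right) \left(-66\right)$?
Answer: $53460$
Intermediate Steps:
$- 81 \left(39 - 29\right) \left(-66\right) = \left(-81\right) 10 \left(-66\right) = \left(-810\right) \left(-66\right) = 53460$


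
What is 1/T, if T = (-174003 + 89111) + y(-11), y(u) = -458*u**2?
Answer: -1/140310 ≈ -7.1271e-6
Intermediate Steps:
T = -140310 (T = (-174003 + 89111) - 458*(-11)**2 = -84892 - 458*121 = -84892 - 55418 = -140310)
1/T = 1/(-140310) = -1/140310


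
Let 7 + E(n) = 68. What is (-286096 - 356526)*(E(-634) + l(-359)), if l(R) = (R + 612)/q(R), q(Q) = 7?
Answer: -436982960/7 ≈ -6.2426e+7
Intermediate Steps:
E(n) = 61 (E(n) = -7 + 68 = 61)
l(R) = 612/7 + R/7 (l(R) = (R + 612)/7 = (612 + R)*(⅐) = 612/7 + R/7)
(-286096 - 356526)*(E(-634) + l(-359)) = (-286096 - 356526)*(61 + (612/7 + (⅐)*(-359))) = -642622*(61 + (612/7 - 359/7)) = -642622*(61 + 253/7) = -642622*680/7 = -436982960/7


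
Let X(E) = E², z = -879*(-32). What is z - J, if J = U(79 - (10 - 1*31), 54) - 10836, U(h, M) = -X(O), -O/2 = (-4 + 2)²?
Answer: 39028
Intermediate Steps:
O = -8 (O = -2*(-4 + 2)² = -2*(-2)² = -2*4 = -8)
z = 28128
U(h, M) = -64 (U(h, M) = -1*(-8)² = -1*64 = -64)
J = -10900 (J = -64 - 10836 = -10900)
z - J = 28128 - 1*(-10900) = 28128 + 10900 = 39028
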